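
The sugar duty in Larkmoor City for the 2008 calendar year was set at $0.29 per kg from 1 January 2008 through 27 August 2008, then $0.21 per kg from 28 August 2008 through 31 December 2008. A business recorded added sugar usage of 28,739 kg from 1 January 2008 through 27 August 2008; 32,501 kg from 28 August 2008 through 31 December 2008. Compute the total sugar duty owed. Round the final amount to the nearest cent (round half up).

1 January – 27 August 2008: 28,739 kg at $0.29/kg → $8334.31
28 August – 31 December 2008: 32,501 kg at $0.21/kg → $6825.21

$15159.52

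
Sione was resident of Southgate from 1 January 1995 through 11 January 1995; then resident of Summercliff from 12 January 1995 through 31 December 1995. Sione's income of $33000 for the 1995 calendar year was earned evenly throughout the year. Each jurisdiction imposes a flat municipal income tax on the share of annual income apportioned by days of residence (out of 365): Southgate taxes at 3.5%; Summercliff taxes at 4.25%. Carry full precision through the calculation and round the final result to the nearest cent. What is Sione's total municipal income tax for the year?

Southgate, 1 January – 11 January 1995: 11 days → $33000 × 3.5% × 11/365 = $34.8082
Summercliff, 12 January – 31 December 1995: 354 days → $33000 × 4.25% × 354/365 = $1360.2329
Total = $1395.0411

$1395.04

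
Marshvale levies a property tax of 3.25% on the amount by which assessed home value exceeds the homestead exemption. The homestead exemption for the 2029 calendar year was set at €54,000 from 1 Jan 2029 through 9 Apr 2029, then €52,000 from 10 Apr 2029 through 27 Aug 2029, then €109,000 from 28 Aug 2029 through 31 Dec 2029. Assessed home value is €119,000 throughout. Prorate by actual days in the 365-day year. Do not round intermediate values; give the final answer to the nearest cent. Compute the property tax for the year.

€1,520.38

1 Jan – 9 Apr 2029: 99 days, exemption €54,000 → (€119,000 − €54,000) × 3.25% × 99/365 = €572.9795
10 Apr – 27 Aug 2029: 140 days, exemption €52,000 → (€119,000 − €52,000) × 3.25% × 140/365 = €835.2055
28 Aug – 31 Dec 2029: 126 days, exemption €109,000 → (€119,000 − €109,000) × 3.25% × 126/365 = €112.1918
Total = €1,520.3767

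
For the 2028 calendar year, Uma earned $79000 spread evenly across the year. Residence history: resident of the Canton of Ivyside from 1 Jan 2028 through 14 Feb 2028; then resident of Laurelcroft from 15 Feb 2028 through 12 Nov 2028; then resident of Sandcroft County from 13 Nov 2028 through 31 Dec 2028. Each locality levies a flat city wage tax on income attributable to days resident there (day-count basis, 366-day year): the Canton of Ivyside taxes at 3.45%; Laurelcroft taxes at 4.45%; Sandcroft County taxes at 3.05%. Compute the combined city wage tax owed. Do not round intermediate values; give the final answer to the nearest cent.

$3270.30

The Canton of Ivyside, 1 Jan – 14 Feb 2028: 45 days → $79000 × 3.45% × 45/366 = $335.1025
Laurelcroft, 15 Feb – 12 Nov 2028: 272 days → $79000 × 4.45% × 272/366 = $2612.6120
Sandcroft County, 13 Nov – 31 Dec 2028: 49 days → $79000 × 3.05% × 49/366 = $322.5833
Total = $3270.2978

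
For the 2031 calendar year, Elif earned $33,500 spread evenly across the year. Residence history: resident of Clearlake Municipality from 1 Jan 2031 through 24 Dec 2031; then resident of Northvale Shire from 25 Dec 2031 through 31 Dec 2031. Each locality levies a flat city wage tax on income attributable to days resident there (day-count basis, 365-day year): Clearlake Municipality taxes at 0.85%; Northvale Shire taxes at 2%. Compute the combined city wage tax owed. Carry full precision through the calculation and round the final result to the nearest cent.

Clearlake Municipality, 1 Jan – 24 Dec 2031: 358 days → $33,500 × 0.85% × 358/365 = $279.2890
Northvale Shire, 25 Dec – 31 Dec 2031: 7 days → $33,500 × 2% × 7/365 = $12.8493
Total = $292.1384

$292.14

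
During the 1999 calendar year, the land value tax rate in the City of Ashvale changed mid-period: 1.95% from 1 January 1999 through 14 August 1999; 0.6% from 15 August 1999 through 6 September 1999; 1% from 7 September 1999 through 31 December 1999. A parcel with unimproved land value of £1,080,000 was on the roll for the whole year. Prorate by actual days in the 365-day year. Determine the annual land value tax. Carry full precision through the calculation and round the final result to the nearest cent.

£16,880.55

1 January – 14 August 1999: 226 days at 1.95% → £1,080,000 × 1.95% × 226/365 = £13,039.8904
15 August – 6 September 1999: 23 days at 0.6% → £1,080,000 × 0.6% × 23/365 = £408.3288
7 September – 31 December 1999: 116 days at 1% → £1,080,000 × 1% × 116/365 = £3,432.3288
Total = £16,880.5479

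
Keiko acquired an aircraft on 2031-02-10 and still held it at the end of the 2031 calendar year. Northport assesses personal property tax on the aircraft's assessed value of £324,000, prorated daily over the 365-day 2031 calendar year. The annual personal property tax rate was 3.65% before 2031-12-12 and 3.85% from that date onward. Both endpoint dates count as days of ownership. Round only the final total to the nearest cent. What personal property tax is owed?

2031-02-10 to 2031-12-11: 305 days at 3.65% → £324,000 × 3.65% × 305/365 = £9,882.0000
2031-12-12 to 2031-12-31: 20 days at 3.85% → £324,000 × 3.85% × 20/365 = £683.5068
Total = £10,565.5068

£10,565.51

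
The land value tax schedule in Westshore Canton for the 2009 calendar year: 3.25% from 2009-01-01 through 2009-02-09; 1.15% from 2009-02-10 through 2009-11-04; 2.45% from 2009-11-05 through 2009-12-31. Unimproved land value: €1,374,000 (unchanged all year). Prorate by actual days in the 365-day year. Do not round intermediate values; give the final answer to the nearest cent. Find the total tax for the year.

€21,752.49

2009-01-01 to 2009-02-09: 40 days at 3.25% → €1,374,000 × 3.25% × 40/365 = €4,893.6986
2009-02-10 to 2009-11-04: 268 days at 1.15% → €1,374,000 × 1.15% × 268/365 = €11,601.8301
2009-11-05 to 2009-12-31: 57 days at 2.45% → €1,374,000 × 2.45% × 57/365 = €5,256.9616
Total = €21,752.4904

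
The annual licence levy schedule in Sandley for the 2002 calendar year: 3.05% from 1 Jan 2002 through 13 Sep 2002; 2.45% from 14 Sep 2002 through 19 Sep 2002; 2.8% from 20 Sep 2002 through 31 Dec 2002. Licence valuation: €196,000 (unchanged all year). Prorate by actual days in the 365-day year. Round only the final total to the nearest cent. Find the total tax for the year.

€5,820.39

1 Jan – 13 Sep 2002: 256 days at 3.05% → €196,000 × 3.05% × 256/365 = €4,192.7890
14 Sep – 19 Sep 2002: 6 days at 2.45% → €196,000 × 2.45% × 6/365 = €78.9370
20 Sep – 31 Dec 2002: 103 days at 2.8% → €196,000 × 2.8% × 103/365 = €1,548.6685
Total = €5,820.3945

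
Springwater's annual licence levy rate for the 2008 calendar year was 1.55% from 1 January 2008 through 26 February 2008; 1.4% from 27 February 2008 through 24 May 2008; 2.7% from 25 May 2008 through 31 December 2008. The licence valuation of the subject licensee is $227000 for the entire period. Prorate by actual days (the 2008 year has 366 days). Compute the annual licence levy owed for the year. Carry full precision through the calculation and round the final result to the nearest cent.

$5012.92

1 January – 26 February 2008: 57 days at 1.55% → $227000 × 1.55% × 57/366 = $547.9631
27 February – 24 May 2008: 88 days at 1.4% → $227000 × 1.4% × 88/366 = $764.1093
25 May – 31 December 2008: 221 days at 2.7% → $227000 × 2.7% × 221/366 = $3700.8443
Total = $5012.9167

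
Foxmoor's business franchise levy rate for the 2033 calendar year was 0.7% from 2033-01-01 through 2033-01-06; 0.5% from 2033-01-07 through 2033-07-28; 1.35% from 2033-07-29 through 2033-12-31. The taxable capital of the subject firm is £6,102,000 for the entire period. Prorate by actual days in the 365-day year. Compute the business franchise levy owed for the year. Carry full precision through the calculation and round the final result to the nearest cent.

2033-01-01 to 2033-01-06: 6 days at 0.7% → £6,102,000 × 0.7% × 6/365 = £702.1479
2033-01-07 to 2033-07-28: 203 days at 0.5% → £6,102,000 × 0.5% × 203/365 = £16,968.5753
2033-07-29 to 2033-12-31: 156 days at 1.35% → £6,102,000 × 1.35% × 156/365 = £35,207.7041
Total = £52,878.4274

£52,878.43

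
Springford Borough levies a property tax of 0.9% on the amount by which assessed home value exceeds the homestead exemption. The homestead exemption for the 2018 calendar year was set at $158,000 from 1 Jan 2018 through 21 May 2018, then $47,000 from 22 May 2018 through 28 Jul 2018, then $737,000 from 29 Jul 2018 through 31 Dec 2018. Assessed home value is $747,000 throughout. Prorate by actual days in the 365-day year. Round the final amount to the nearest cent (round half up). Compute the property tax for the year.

$3,259.95

1 Jan – 21 May 2018: 141 days, exemption $158,000 → ($747,000 − $158,000) × 0.9% × 141/365 = $2,047.7836
22 May – 28 Jul 2018: 68 days, exemption $47,000 → ($747,000 − $47,000) × 0.9% × 68/365 = $1,173.6986
29 Jul – 31 Dec 2018: 156 days, exemption $737,000 → ($747,000 − $737,000) × 0.9% × 156/365 = $38.4658
Total = $3,259.9479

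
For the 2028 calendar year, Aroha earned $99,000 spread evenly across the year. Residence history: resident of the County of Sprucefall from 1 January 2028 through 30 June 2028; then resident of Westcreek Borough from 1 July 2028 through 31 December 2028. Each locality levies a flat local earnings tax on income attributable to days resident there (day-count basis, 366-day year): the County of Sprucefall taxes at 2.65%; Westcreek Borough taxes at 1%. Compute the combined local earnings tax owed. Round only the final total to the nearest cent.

$1,802.29

The County of Sprucefall, 1 January – 30 June 2028: 182 days → $99,000 × 2.65% × 182/366 = $1,304.5820
Westcreek Borough, 1 July – 31 December 2028: 184 days → $99,000 × 1% × 184/366 = $497.7049
Total = $1,802.2869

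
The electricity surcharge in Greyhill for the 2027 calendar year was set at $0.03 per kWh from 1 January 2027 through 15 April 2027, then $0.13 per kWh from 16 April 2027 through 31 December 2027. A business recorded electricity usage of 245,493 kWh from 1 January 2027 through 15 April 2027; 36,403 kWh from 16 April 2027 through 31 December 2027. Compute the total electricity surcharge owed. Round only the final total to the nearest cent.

1 January – 15 April 2027: 245,493 kWh at $0.03/kWh → $7,364.79
16 April – 31 December 2027: 36,403 kWh at $0.13/kWh → $4,732.39

$12,097.18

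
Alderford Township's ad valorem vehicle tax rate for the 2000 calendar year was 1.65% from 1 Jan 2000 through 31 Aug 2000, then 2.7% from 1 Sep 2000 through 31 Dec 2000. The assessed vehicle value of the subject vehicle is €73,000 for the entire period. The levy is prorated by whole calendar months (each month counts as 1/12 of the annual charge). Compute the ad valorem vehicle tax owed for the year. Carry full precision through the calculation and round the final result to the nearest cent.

1 Jan – 31 Aug 2000: 8 months at 1.65% → €73,000 × 1.65% × 8/12 = €803.0000
1 Sep – 31 Dec 2000: 4 months at 2.7% → €73,000 × 2.7% × 4/12 = €657.0000
Total = €1,460.0000

€1,460.00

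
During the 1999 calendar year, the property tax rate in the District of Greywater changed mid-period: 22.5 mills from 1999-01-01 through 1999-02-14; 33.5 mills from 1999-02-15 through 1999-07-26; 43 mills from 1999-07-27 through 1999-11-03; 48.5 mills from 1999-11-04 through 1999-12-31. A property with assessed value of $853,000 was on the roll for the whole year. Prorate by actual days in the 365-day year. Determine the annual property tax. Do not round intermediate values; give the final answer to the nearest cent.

$31,672.01

1999-01-01 to 1999-02-14: 45 days at 22.5 mills → $853,000 × 2.25% × 45/365 = $2,366.1986
1999-02-15 to 1999-07-26: 162 days at 33.5 mills → $853,000 × 3.35% × 162/365 = $12,682.8247
1999-07-27 to 1999-11-03: 100 days at 43 mills → $853,000 × 4.3% × 100/365 = $10,049.0411
1999-11-04 to 1999-12-31: 58 days at 48.5 mills → $853,000 × 4.85% × 58/365 = $6,573.9425
Total = $31,672.0068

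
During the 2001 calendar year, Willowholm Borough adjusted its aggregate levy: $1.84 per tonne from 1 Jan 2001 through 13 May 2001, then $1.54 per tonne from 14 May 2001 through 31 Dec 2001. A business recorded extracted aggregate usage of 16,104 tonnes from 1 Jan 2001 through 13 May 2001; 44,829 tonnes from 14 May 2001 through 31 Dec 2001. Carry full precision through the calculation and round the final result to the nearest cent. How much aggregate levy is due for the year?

$98,668.02

1 Jan – 13 May 2001: 16,104 tonnes at $1.84/tonne → $29,631.36
14 May – 31 Dec 2001: 44,829 tonnes at $1.54/tonne → $69,036.66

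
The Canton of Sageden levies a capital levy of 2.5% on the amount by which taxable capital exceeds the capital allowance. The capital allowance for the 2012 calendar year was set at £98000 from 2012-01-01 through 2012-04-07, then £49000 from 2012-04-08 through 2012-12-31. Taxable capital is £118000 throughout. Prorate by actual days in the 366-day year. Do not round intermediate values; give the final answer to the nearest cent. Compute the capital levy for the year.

£1396.99

2012-01-01 to 2012-04-07: 98 days, exemption £98000 → (£118000 − £98000) × 2.5% × 98/366 = £133.8798
2012-04-08 to 2012-12-31: 268 days, exemption £49000 → (£118000 − £49000) × 2.5% × 268/366 = £1263.1148
Total = £1396.9945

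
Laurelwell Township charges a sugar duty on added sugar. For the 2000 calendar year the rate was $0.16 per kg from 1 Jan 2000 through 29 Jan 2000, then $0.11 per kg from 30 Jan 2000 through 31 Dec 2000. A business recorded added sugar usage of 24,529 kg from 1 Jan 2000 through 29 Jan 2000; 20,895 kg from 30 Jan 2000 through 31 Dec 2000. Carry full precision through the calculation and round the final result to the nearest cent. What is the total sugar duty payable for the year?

1 Jan – 29 Jan 2000: 24,529 kg at $0.16/kg → $3,924.64
30 Jan – 31 Dec 2000: 20,895 kg at $0.11/kg → $2,298.45

$6,223.09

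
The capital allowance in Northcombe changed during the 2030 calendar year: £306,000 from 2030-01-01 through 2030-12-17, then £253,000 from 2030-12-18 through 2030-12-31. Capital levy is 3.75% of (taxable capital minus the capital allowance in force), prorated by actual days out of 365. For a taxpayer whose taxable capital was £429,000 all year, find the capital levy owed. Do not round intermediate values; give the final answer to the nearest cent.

2030-01-01 to 2030-12-17: 351 days, exemption £306,000 → (£429,000 − £306,000) × 3.75% × 351/365 = £4,435.5822
2030-12-18 to 2030-12-31: 14 days, exemption £253,000 → (£429,000 − £253,000) × 3.75% × 14/365 = £253.1507
Total = £4,688.7329

£4,688.73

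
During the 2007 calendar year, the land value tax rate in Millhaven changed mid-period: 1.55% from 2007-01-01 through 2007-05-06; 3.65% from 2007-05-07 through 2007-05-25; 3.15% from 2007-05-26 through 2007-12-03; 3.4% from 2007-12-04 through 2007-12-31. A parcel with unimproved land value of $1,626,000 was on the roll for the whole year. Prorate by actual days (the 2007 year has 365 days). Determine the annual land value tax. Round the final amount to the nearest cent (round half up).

$42,973.18

2007-01-01 to 2007-05-06: 126 days at 1.55% → $1,626,000 × 1.55% × 126/365 = $8,700.2137
2007-05-07 to 2007-05-25: 19 days at 3.65% → $1,626,000 × 3.65% × 19/365 = $3,089.4000
2007-05-26 to 2007-12-03: 192 days at 3.15% → $1,626,000 × 3.15% × 192/365 = $26,942.5973
2007-12-04 to 2007-12-31: 28 days at 3.4% → $1,626,000 × 3.4% × 28/365 = $4,240.9644
Total = $42,973.1753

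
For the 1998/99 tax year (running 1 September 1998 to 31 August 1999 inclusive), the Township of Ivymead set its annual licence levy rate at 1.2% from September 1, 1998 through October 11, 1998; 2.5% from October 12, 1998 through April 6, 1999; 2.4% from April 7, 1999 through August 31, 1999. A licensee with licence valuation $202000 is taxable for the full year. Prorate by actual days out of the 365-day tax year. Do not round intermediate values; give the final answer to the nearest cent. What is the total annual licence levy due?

$4673.67

September 1 – October 11, 1998: 41 days at 1.2% → $202000 × 1.2% × 41/365 = $272.2849
October 12, 1998 – April 6, 1999: 177 days at 2.5% → $202000 × 2.5% × 177/365 = $2448.9041
April 7 – August 31, 1999: 147 days at 2.4% → $202000 × 2.4% × 147/365 = $1952.4822
Total = $4673.6712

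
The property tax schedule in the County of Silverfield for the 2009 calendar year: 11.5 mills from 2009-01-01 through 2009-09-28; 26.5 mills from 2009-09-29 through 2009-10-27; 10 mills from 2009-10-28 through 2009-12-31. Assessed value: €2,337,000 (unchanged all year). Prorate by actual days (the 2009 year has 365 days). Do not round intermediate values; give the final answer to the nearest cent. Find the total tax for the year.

€29,036.42

2009-01-01 to 2009-09-28: 271 days at 11.5 mills → €2,337,000 × 1.15% × 271/365 = €19,954.1384
2009-09-29 to 2009-10-27: 29 days at 26.5 mills → €2,337,000 × 2.65% × 29/365 = €4,920.5055
2009-10-28 to 2009-12-31: 65 days at 10 mills → €2,337,000 × 1% × 65/365 = €4,161.7808
Total = €29,036.4247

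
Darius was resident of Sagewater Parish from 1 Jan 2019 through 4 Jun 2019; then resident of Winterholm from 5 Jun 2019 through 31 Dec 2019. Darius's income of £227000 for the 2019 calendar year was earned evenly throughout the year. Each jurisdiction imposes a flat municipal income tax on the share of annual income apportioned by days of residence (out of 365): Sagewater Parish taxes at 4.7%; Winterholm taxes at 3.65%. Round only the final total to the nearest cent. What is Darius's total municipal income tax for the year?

Sagewater Parish, 1 Jan – 4 Jun 2019: 155 days → £227000 × 4.7% × 155/365 = £4530.6712
Winterholm, 5 Jun – 31 Dec 2019: 210 days → £227000 × 3.65% × 210/365 = £4767.0000
Total = £9297.6712

£9297.67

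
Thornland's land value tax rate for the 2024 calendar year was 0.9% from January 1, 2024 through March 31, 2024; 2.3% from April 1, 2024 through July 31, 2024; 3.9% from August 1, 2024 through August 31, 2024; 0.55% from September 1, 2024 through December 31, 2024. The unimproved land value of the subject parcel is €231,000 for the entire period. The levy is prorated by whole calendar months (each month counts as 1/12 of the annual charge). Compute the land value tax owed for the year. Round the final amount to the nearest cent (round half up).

January 1 – March 31, 2024: 3 months at 0.9% → €231,000 × 0.9% × 3/12 = €519.7500
April 1 – July 31, 2024: 4 months at 2.3% → €231,000 × 2.3% × 4/12 = €1,771.0000
August 1 – August 31, 2024: 1 month at 3.9% → €231,000 × 3.9% × 1/12 = €750.7500
September 1 – December 31, 2024: 4 months at 0.55% → €231,000 × 0.55% × 4/12 = €423.5000
Total = €3,465.0000

€3,465.00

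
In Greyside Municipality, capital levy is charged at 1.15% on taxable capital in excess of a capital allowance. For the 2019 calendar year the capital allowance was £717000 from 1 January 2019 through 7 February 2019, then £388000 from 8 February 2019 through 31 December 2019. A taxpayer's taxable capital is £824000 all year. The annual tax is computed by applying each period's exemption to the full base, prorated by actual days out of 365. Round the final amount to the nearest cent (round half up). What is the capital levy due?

1 January – 7 February 2019: 38 days, exemption £717000 → (£824000 − £717000) × 1.15% × 38/365 = £128.1068
8 February – 31 December 2019: 327 days, exemption £388000 → (£824000 − £388000) × 1.15% × 327/365 = £4491.9945
Total = £4620.1014

£4620.10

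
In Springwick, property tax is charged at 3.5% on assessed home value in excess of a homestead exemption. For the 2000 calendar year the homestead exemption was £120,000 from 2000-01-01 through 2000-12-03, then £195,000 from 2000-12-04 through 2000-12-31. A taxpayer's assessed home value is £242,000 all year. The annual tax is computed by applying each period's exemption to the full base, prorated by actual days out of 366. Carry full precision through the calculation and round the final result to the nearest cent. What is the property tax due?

£4,069.18

2000-01-01 to 2000-12-03: 338 days, exemption £120,000 → (£242,000 − £120,000) × 3.5% × 338/366 = £3,943.3333
2000-12-04 to 2000-12-31: 28 days, exemption £195,000 → (£242,000 − £195,000) × 3.5% × 28/366 = £125.8470
Total = £4,069.1803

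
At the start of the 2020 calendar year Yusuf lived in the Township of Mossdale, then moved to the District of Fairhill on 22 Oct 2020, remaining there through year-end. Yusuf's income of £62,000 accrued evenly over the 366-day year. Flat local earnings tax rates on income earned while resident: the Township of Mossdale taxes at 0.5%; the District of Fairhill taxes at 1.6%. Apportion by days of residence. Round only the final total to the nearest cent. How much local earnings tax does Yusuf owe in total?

£442.30

The Township of Mossdale, 1 Jan – 21 Oct 2020: 295 days → £62,000 × 0.5% × 295/366 = £249.8634
The District of Fairhill, 22 Oct – 31 Dec 2020: 71 days → £62,000 × 1.6% × 71/366 = £192.4372
Total = £442.3005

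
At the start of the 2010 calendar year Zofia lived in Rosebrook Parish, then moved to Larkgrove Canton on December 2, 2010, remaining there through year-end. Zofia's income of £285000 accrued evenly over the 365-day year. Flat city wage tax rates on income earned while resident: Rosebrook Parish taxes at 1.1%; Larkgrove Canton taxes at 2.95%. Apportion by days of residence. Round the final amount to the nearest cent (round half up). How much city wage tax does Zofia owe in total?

£3568.36

Rosebrook Parish, January 1 – December 1, 2010: 335 days → £285000 × 1.1% × 335/365 = £2877.3288
Larkgrove Canton, December 2 – December 31, 2010: 30 days → £285000 × 2.95% × 30/365 = £691.0274
Total = £3568.3562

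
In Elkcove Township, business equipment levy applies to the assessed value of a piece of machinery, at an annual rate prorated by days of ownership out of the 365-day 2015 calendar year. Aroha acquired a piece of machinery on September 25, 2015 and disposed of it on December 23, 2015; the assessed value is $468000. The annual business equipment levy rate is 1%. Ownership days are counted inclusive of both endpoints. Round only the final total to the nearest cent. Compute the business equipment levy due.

$1153.97

Days held (September 25 – December 23, 2015): 90 out of 365
Tax = $468000 × 1% × 90/365 = $1153.9726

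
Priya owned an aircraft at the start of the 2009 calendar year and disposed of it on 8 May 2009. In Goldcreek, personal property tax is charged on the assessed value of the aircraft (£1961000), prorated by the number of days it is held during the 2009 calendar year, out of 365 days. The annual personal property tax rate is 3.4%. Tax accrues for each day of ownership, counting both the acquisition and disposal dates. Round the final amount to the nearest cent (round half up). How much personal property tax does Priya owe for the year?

Days held (1 Jan – 8 May 2009): 128 out of 365
Tax = £1961000 × 3.4% × 128/365 = £23381.5671

£23381.57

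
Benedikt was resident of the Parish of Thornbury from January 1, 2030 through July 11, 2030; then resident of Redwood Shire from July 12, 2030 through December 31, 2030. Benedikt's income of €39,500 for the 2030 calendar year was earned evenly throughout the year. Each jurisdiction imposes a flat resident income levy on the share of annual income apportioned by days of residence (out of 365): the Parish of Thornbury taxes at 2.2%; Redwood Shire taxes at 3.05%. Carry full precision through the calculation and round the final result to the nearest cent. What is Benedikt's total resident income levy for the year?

The Parish of Thornbury, January 1 – July 11, 2030: 192 days → €39,500 × 2.2% × 192/365 = €457.1178
Redwood Shire, July 12 – December 31, 2030: 173 days → €39,500 × 3.05% × 173/365 = €571.0185
Total = €1,028.1363

€1,028.14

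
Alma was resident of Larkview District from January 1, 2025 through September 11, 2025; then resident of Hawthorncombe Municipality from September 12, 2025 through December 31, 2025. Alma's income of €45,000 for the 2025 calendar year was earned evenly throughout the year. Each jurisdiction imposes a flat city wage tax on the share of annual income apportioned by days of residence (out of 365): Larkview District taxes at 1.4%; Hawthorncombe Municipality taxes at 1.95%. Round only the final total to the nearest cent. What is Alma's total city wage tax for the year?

€705.27

Larkview District, January 1 – September 11, 2025: 254 days → €45,000 × 1.4% × 254/365 = €438.4110
Hawthorncombe Municipality, September 12 – December 31, 2025: 111 days → €45,000 × 1.95% × 111/365 = €266.8562
Total = €705.2671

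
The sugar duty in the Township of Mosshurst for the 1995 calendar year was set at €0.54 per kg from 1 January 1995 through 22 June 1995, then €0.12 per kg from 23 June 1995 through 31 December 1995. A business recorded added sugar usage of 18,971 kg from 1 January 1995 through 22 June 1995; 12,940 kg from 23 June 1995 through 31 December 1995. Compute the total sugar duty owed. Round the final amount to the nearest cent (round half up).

1 January – 22 June 1995: 18,971 kg at €0.54/kg → €10,244.34
23 June – 31 December 1995: 12,940 kg at €0.12/kg → €1,552.80

€11,797.14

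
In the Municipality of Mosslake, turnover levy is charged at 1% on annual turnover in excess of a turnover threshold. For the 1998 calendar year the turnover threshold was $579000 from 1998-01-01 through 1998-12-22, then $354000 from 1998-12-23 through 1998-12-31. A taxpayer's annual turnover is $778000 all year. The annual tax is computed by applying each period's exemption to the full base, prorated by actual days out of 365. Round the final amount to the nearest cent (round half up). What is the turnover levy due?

1998-01-01 to 1998-12-22: 356 days, exemption $579000 → ($778000 − $579000) × 1% × 356/365 = $1940.9315
1998-12-23 to 1998-12-31: 9 days, exemption $354000 → ($778000 − $354000) × 1% × 9/365 = $104.5479
Total = $2045.4795

$2045.48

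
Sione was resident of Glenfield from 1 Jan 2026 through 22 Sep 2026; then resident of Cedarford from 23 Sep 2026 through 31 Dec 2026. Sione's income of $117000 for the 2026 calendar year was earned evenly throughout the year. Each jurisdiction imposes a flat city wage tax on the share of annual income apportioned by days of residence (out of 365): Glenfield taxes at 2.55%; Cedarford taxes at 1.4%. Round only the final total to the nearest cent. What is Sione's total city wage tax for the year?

$2614.87

Glenfield, 1 Jan – 22 Sep 2026: 265 days → $117000 × 2.55% × 265/365 = $2166.1027
Cedarford, 23 Sep – 31 Dec 2026: 100 days → $117000 × 1.4% × 100/365 = $448.7671
Total = $2614.8699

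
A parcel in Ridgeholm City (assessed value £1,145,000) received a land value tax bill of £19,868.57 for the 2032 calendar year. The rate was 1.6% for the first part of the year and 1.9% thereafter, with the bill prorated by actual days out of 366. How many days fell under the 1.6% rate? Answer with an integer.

201 days

Let d = days at the first rate; then 366 − d days at the second rate.
£1,145,000 × [1.6%·d + 1.9%·(366−d)] / 366 = £19,868.57
Solving gives d = 201, so the new rate took effect on July 20, 2032.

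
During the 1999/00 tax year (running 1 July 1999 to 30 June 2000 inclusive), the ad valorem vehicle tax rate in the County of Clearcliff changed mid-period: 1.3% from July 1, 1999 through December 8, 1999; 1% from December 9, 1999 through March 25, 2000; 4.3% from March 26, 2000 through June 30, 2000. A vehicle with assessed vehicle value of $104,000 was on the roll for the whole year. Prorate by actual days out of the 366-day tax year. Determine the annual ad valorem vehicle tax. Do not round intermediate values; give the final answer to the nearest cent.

$2,086.82

July 1 – December 8, 1999: 161 days at 1.3% → $104,000 × 1.3% × 161/366 = $594.7322
December 9, 1999 – March 25, 2000: 108 days at 1% → $104,000 × 1% × 108/366 = $306.8852
March 26 – June 30, 2000: 97 days at 4.3% → $104,000 × 4.3% × 97/366 = $1,185.2022
Total = $2,086.8197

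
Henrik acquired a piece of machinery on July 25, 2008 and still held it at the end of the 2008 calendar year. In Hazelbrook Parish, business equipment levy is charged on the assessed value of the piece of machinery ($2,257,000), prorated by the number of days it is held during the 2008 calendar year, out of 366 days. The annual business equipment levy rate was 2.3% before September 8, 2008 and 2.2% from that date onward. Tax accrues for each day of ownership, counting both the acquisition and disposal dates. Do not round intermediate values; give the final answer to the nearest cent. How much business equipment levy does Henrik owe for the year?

$21,984.17

July 25 – September 7, 2008: 45 days at 2.3% → $2,257,000 × 2.3% × 45/366 = $6,382.5000
September 8 – December 31, 2008: 115 days at 2.2% → $2,257,000 × 2.2% × 115/366 = $15,601.6667
Total = $21,984.1667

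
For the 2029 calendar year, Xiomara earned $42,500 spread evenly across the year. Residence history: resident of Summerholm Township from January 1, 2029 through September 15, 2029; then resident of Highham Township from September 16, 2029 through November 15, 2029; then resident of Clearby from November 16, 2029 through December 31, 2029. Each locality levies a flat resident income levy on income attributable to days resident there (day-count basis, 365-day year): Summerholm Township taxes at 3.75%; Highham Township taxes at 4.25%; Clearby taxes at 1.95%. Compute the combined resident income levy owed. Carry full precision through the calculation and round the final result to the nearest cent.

$1,532.85

Summerholm Township, January 1 – September 15, 2029: 258 days → $42,500 × 3.75% × 258/365 = $1,126.5411
Highham Township, September 16 – November 15, 2029: 61 days → $42,500 × 4.25% × 61/365 = $301.8664
Clearby, November 16 – December 31, 2029: 46 days → $42,500 × 1.95% × 46/365 = $104.4452
Total = $1,532.8527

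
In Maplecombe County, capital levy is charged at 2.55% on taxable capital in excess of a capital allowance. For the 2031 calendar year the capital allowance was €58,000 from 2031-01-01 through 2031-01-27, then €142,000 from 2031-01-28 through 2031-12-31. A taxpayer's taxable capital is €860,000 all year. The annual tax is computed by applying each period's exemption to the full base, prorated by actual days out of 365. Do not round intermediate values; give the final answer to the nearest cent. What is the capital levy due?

€18,467.45

2031-01-01 to 2031-01-27: 27 days, exemption €58,000 → (€860,000 − €58,000) × 2.55% × 27/365 = €1,512.8137
2031-01-28 to 2031-12-31: 338 days, exemption €142,000 → (€860,000 − €142,000) × 2.55% × 338/365 = €16,954.6356
Total = €18,467.4493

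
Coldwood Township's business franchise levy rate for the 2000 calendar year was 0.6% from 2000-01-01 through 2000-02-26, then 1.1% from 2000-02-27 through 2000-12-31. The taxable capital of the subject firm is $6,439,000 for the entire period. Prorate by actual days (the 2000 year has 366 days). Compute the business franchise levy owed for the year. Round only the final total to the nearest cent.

$65,815.02

2000-01-01 to 2000-02-26: 57 days at 0.6% → $6,439,000 × 0.6% × 57/366 = $6,016.7705
2000-02-27 to 2000-12-31: 309 days at 1.1% → $6,439,000 × 1.1% × 309/366 = $59,798.2541
Total = $65,815.0246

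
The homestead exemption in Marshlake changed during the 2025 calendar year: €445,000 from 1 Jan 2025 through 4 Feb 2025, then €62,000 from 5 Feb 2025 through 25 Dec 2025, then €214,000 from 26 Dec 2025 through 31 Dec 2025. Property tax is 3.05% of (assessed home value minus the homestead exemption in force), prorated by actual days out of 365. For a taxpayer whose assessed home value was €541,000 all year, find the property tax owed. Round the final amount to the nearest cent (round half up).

1 Jan – 4 Feb 2025: 35 days, exemption €445,000 → (€541,000 − €445,000) × 3.05% × 35/365 = €280.7671
5 Feb – 25 Dec 2025: 324 days, exemption €62,000 → (€541,000 − €62,000) × 3.05% × 324/365 = €12,968.4329
26 Dec – 31 Dec 2025: 6 days, exemption €214,000 → (€541,000 − €214,000) × 3.05% × 6/365 = €163.9479
Total = €13,413.1479

€13,413.15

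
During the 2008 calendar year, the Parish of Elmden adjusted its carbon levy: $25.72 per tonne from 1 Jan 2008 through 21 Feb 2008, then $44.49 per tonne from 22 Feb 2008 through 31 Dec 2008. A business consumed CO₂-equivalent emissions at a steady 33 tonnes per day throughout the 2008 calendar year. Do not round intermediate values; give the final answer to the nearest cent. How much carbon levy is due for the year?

1 Jan – 21 Feb 2008: 52 days × 33 tonnes/day = 1,716 tonnes at $25.72/tonne → $44135.52
22 Feb – 31 Dec 2008: 314 days × 33 tonnes/day = 10,362 tonnes at $44.49/tonne → $461005.38

$505140.90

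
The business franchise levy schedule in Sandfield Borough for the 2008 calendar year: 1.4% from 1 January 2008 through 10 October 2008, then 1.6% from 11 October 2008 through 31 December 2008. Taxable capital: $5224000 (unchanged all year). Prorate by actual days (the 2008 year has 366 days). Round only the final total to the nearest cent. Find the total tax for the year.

$75476.81

1 January – 10 October 2008: 284 days at 1.4% → $5224000 × 1.4% × 284/366 = $56750.3388
11 October – 31 December 2008: 82 days at 1.6% → $5224000 × 1.6% × 82/366 = $18726.4699
Total = $75476.8087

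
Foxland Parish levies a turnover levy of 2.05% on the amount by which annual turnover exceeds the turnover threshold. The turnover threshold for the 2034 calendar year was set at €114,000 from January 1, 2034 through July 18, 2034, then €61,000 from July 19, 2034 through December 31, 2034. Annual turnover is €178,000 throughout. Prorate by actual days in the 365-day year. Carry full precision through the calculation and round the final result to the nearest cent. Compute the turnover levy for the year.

January 1 – July 18, 2034: 199 days, exemption €114,000 → (€178,000 − €114,000) × 2.05% × 199/365 = €715.3096
July 19 – December 31, 2034: 166 days, exemption €61,000 → (€178,000 − €61,000) × 2.05% × 166/365 = €1,090.8247
Total = €1,806.1342

€1,806.13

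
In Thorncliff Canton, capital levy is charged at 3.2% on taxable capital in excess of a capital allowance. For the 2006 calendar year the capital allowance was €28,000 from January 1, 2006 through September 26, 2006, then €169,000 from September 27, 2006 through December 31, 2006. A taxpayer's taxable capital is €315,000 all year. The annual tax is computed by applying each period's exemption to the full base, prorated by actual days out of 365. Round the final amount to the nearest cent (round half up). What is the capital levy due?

January 1 – September 26, 2006: 269 days, exemption €28,000 → (€315,000 − €28,000) × 3.2% × 269/365 = €6,768.4822
September 27 – December 31, 2006: 96 days, exemption €169,000 → (€315,000 − €169,000) × 3.2% × 96/365 = €1,228.8000
Total = €7,997.2822

€7,997.28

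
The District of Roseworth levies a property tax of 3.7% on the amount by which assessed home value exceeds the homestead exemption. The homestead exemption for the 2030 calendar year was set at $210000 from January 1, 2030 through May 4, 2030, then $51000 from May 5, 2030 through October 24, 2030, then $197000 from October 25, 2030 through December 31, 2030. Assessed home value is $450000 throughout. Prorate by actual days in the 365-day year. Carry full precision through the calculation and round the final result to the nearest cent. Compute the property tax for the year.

January 1 – May 4, 2030: 124 days, exemption $210000 → ($450000 − $210000) × 3.7% × 124/365 = $3016.7671
May 5 – October 24, 2030: 173 days, exemption $51000 → ($450000 − $51000) × 3.7% × 173/365 = $6997.2575
October 25 – December 31, 2030: 68 days, exemption $197000 → ($450000 − $197000) × 3.7% × 68/365 = $1743.9671
Total = $11757.9918

$11757.99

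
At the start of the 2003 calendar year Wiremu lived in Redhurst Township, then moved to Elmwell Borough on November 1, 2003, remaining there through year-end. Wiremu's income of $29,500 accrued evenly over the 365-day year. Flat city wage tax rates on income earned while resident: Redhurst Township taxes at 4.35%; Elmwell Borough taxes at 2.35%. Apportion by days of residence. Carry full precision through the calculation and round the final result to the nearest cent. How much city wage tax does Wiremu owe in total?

Redhurst Township, January 1 – October 31, 2003: 304 days → $29,500 × 4.35% × 304/365 = $1,068.7890
Elmwell Borough, November 1 – December 31, 2003: 61 days → $29,500 × 2.35% × 61/365 = $115.8582
Total = $1,184.6473

$1,184.65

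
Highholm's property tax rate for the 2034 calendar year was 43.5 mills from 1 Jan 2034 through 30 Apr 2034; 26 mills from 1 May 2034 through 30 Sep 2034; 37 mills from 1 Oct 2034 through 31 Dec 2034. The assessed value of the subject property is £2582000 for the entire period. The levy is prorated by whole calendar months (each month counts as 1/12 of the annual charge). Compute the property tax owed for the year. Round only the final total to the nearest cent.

1 Jan – 30 Apr 2034: 4 months at 43.5 mills → £2582000 × 4.35% × 4/12 = £37439.0000
1 May – 30 Sep 2034: 5 months at 26 mills → £2582000 × 2.6% × 5/12 = £27971.6667
1 Oct – 31 Dec 2034: 3 months at 37 mills → £2582000 × 3.7% × 3/12 = £23883.5000
Total = £89294.1667

£89294.17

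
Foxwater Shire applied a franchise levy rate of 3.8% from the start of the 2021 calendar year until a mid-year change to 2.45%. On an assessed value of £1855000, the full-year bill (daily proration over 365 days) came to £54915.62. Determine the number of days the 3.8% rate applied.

138 days

Let d = days at the first rate; then 365 − d days at the second rate.
£1855000 × [3.8%·d + 2.45%·(365−d)] / 365 = £54915.62
Solving gives d = 138, so the new rate took effect on 19 May 2021.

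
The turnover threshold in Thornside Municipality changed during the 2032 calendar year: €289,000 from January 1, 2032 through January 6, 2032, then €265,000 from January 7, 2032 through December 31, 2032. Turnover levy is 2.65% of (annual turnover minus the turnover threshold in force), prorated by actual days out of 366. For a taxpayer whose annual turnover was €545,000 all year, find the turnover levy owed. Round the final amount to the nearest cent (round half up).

January 1 – January 6, 2032: 6 days, exemption €289,000 → (€545,000 − €289,000) × 2.65% × 6/366 = €111.2131
January 7 – December 31, 2032: 360 days, exemption €265,000 → (€545,000 − €265,000) × 2.65% × 360/366 = €7,298.3607
Total = €7,409.5738

€7,409.57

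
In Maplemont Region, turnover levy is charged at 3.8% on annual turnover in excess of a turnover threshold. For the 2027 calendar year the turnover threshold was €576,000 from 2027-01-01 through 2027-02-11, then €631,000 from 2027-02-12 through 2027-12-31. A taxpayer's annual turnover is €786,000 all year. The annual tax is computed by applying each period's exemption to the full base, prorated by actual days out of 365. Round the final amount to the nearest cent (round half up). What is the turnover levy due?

2027-01-01 to 2027-02-11: 42 days, exemption €576,000 → (€786,000 − €576,000) × 3.8% × 42/365 = €918.2466
2027-02-12 to 2027-12-31: 323 days, exemption €631,000 → (€786,000 − €631,000) × 3.8% × 323/365 = €5,212.2466
Total = €6,130.4932

€6,130.49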